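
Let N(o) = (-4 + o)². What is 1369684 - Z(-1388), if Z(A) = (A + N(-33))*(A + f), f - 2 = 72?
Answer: 1344718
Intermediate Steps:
f = 74 (f = 2 + 72 = 74)
Z(A) = (74 + A)*(1369 + A) (Z(A) = (A + (-4 - 33)²)*(A + 74) = (A + (-37)²)*(74 + A) = (A + 1369)*(74 + A) = (1369 + A)*(74 + A) = (74 + A)*(1369 + A))
1369684 - Z(-1388) = 1369684 - (101306 + (-1388)² + 1443*(-1388)) = 1369684 - (101306 + 1926544 - 2002884) = 1369684 - 1*24966 = 1369684 - 24966 = 1344718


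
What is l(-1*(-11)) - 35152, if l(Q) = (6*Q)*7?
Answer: -34690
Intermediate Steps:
l(Q) = 42*Q
l(-1*(-11)) - 35152 = 42*(-1*(-11)) - 35152 = 42*11 - 35152 = 462 - 35152 = -34690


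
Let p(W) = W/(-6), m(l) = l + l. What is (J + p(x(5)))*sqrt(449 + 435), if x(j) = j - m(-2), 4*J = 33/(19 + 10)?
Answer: -141*sqrt(221)/58 ≈ -36.140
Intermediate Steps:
J = 33/116 (J = (33/(19 + 10))/4 = (33/29)/4 = (33*(1/29))/4 = (1/4)*(33/29) = 33/116 ≈ 0.28448)
m(l) = 2*l
x(j) = 4 + j (x(j) = j - 2*(-2) = j - 1*(-4) = j + 4 = 4 + j)
p(W) = -W/6 (p(W) = W*(-1/6) = -W/6)
(J + p(x(5)))*sqrt(449 + 435) = (33/116 - (4 + 5)/6)*sqrt(449 + 435) = (33/116 - 1/6*9)*sqrt(884) = (33/116 - 3/2)*(2*sqrt(221)) = -141*sqrt(221)/58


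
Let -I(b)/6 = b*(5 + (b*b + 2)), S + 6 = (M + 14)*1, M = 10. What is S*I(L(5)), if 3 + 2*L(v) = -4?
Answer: 14553/2 ≈ 7276.5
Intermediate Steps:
L(v) = -7/2 (L(v) = -3/2 + (½)*(-4) = -3/2 - 2 = -7/2)
S = 18 (S = -6 + (10 + 14)*1 = -6 + 24*1 = -6 + 24 = 18)
I(b) = -6*b*(7 + b²) (I(b) = -6*b*(5 + (b*b + 2)) = -6*b*(5 + (b² + 2)) = -6*b*(5 + (2 + b²)) = -6*b*(7 + b²))
S*I(L(5)) = 18*(-6*(-7/2)*(7 + (-7/2)²)) = 18*(-6*(-7/2)*(7 + 49/4)) = 18*(-6*(-7/2)*77/4) = 18*(1617/4) = 14553/2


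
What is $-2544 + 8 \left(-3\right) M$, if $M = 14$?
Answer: $-2880$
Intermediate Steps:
$-2544 + 8 \left(-3\right) M = -2544 + 8 \left(-3\right) 14 = -2544 - 336 = -2880$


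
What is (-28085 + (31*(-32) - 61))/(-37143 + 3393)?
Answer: 14569/16875 ≈ 0.86335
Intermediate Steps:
(-28085 + (31*(-32) - 61))/(-37143 + 3393) = (-28085 + (-992 - 61))/(-33750) = (-28085 - 1053)*(-1/33750) = -29138*(-1/33750) = 14569/16875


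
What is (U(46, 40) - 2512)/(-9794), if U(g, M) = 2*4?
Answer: 1252/4897 ≈ 0.25567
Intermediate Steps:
U(g, M) = 8
(U(46, 40) - 2512)/(-9794) = (8 - 2512)/(-9794) = -2504*(-1/9794) = 1252/4897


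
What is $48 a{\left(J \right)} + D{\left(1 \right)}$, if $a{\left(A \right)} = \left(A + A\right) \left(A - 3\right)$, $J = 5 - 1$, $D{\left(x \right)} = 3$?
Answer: $387$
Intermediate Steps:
$J = 4$ ($J = 5 - 1 = 4$)
$a{\left(A \right)} = 2 A \left(-3 + A\right)$
$48 a{\left(J \right)} + D{\left(1 \right)} = 48 \cdot 2 \cdot 4 \left(-3 + 4\right) + 3 = 48 \cdot 2 \cdot 4 \cdot 1 + 3 = 48 \cdot 8 + 3 = 384 + 3 = 387$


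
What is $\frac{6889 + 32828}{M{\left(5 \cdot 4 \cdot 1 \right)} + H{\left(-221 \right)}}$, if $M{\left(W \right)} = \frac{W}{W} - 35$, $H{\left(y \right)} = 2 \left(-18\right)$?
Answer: $- \frac{39717}{70} \approx -567.39$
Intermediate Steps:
$H{\left(y \right)} = -36$
$M{\left(W \right)} = -34$ ($M{\left(W \right)} = 1 - 35 = -34$)
$\frac{6889 + 32828}{M{\left(5 \cdot 4 \cdot 1 \right)} + H{\left(-221 \right)}} = \frac{6889 + 32828}{-34 - 36} = \frac{39717}{-70} = 39717 \left(- \frac{1}{70}\right) = - \frac{39717}{70}$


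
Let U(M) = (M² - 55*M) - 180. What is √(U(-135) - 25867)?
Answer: I*√397 ≈ 19.925*I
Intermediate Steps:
U(M) = -180 + M² - 55*M
√(U(-135) - 25867) = √((-180 + (-135)² - 55*(-135)) - 25867) = √((-180 + 18225 + 7425) - 25867) = √(25470 - 25867) = √(-397) = I*√397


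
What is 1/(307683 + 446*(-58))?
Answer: 1/281815 ≈ 3.5484e-6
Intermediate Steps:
1/(307683 + 446*(-58)) = 1/(307683 - 25868) = 1/281815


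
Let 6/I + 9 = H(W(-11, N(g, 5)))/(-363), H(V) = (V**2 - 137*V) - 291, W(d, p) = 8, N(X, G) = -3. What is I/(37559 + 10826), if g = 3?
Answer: -121/5225580 ≈ -2.3155e-5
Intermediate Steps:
H(V) = -291 + V**2 - 137*V
I = -121/108 (I = 6/(-9 + (-291 + 8**2 - 137*8)/(-363)) = 6/(-9 + (-291 + 64 - 1096)*(-1/363)) = 6/(-9 - 1323*(-1/363)) = 6/(-9 + 441/121) = 6/(-648/121) = 6*(-121/648) = -121/108 ≈ -1.1204)
I/(37559 + 10826) = -121/(108*(37559 + 10826)) = -121/108/48385 = -121/108*1/48385 = -121/5225580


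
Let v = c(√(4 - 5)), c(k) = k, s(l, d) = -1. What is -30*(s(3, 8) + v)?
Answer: 30 - 30*I ≈ 30.0 - 30.0*I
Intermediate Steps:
v = I (v = √(4 - 5) = √(-1) = I ≈ 1.0*I)
-30*(s(3, 8) + v) = -30*(-1 + I) = 30 - 30*I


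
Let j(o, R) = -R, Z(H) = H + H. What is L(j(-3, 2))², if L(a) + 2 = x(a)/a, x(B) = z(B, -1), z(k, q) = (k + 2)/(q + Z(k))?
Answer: 4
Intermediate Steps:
Z(H) = 2*H
z(k, q) = (2 + k)/(q + 2*k) (z(k, q) = (k + 2)/(q + 2*k) = (2 + k)/(q + 2*k))
x(B) = (2 + B)/(-1 + 2*B)
L(a) = -2 + (2 + a)/(a*(-1 + 2*a)) (L(a) = -2 + ((2 + a)/(-1 + 2*a))/a = -2 + (2 + a)/(a*(-1 + 2*a)))
L(j(-3, 2))² = ((2 - 4*(-1*2)² + 3*(-1*2))/(((-1*2))*(-1 + 2*(-1*2))))² = ((2 - 4*(-2)² + 3*(-2))/((-2)*(-1 + 2*(-2))))² = (-(2 - 4*4 - 6)/(2*(-1 - 4)))² = (-½*(2 - 16 - 6)/(-5))² = (-½*(-⅕)*(-20))² = (-2)² = 4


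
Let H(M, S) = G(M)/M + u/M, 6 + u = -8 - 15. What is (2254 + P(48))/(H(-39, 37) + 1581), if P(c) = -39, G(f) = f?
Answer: 86385/61727 ≈ 1.3995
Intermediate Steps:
u = -29 (u = -6 + (-8 - 15) = -6 - 23 = -29)
H(M, S) = 1 - 29/M (H(M, S) = M/M - 29/M = 1 - 29/M)
(2254 + P(48))/(H(-39, 37) + 1581) = (2254 - 39)/((-29 - 39)/(-39) + 1581) = 2215/(-1/39*(-68) + 1581) = 2215/(68/39 + 1581) = 2215/(61727/39) = 2215*(39/61727) = 86385/61727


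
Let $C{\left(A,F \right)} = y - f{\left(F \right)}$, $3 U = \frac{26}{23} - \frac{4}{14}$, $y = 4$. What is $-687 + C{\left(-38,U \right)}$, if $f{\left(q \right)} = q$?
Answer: $- \frac{330025}{483} \approx -683.28$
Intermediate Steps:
$U = \frac{136}{483}$ ($U = \frac{\frac{26}{23} - \frac{4}{14}}{3} = \frac{26 \cdot \frac{1}{23} - \frac{2}{7}}{3} = \frac{\frac{26}{23} - \frac{2}{7}}{3} = \frac{1}{3} \cdot \frac{136}{161} = \frac{136}{483} \approx 0.28157$)
$C{\left(A,F \right)} = 4 - F$
$-687 + C{\left(-38,U \right)} = -687 + \left(4 - \frac{136}{483}\right) = -687 + \frac{1796}{483} = - \frac{330025}{483}$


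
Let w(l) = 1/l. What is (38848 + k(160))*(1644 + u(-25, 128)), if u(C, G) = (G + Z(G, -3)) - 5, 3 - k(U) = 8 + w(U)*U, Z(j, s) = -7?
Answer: 68361920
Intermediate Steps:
k(U) = -6 (k(U) = 3 - (8 + U/U) = 3 - (8 + 1) = 3 - 1*9 = 3 - 9 = -6)
u(C, G) = -12 + G (u(C, G) = (G - 7) - 5 = (-7 + G) - 5 = -12 + G)
(38848 + k(160))*(1644 + u(-25, 128)) = (38848 - 6)*(1644 + (-12 + 128)) = 38842*(1644 + 116) = 38842*1760 = 68361920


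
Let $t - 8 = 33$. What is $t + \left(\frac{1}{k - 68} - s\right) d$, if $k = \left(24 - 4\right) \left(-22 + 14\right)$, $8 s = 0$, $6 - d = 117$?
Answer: $\frac{3153}{76} \approx 41.487$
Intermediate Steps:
$d = -111$ ($d = 6 - 117 = -111$)
$s = 0$ ($s = \frac{1}{8} \cdot 0 = 0$)
$t = 41$ ($t = 8 + 33 = 41$)
$k = -160$ ($k = 20 \left(-8\right) = -160$)
$t + \left(\frac{1}{k - 68} - s\right) d = 41 + \left(\frac{1}{-160 - 68} - 0\right) \left(-111\right) = 41 + \left(\frac{1}{-228} + 0\right) \left(-111\right) = 41 + \left(- \frac{1}{228} + 0\right) \left(-111\right) = 41 - - \frac{37}{76} = 41 + \frac{37}{76} = \frac{3153}{76}$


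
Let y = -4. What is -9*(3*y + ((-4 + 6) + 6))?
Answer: 36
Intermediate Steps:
-9*(3*y + ((-4 + 6) + 6)) = -9*(3*(-4) + ((-4 + 6) + 6)) = -9*(-12 + (2 + 6)) = -9*(-12 + 8) = -9*(-4) = 36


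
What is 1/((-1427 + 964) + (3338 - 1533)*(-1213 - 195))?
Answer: -1/2541903 ≈ -3.9341e-7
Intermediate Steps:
1/((-1427 + 964) + (3338 - 1533)*(-1213 - 195)) = 1/(-463 + 1805*(-1408)) = 1/(-463 - 2541440) = 1/(-2541903) = -1/2541903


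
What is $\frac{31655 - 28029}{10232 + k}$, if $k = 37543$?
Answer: $\frac{74}{975} \approx 0.075897$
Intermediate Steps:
$\frac{31655 - 28029}{10232 + k} = \frac{31655 - 28029}{10232 + 37543} = \frac{3626}{47775} = 3626 \cdot \frac{1}{47775} = \frac{74}{975}$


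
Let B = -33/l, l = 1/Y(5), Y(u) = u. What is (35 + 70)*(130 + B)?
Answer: -3675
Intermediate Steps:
l = ⅕ (l = 1/5 = ⅕ ≈ 0.20000)
B = -165 (B = -33/⅕ = -33*5 = -165)
(35 + 70)*(130 + B) = (35 + 70)*(130 - 165) = 105*(-35) = -3675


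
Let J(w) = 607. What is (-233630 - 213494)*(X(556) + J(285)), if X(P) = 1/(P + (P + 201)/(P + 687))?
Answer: -187775669654952/691865 ≈ -2.7141e+8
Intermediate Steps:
X(P) = 1/(P + (201 + P)/(687 + P))
(-233630 - 213494)*(X(556) + J(285)) = (-233630 - 213494)*((687 + 556)/(201 + 556² + 688*556) + 607) = -447124*(1243/(201 + 309136 + 382528) + 607) = -447124*(1243/691865 + 607) = -447124*419963298/691865 = -187775669654952/691865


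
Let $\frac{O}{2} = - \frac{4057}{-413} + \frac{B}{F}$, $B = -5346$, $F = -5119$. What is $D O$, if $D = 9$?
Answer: $\frac{413562258}{2114147} \approx 195.62$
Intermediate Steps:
$O = \frac{45951362}{2114147}$ ($O = 2 \left(- \frac{4057}{-413} - \frac{5346}{-5119}\right) = 2 \left(\left(-4057\right) \left(- \frac{1}{413}\right) - - \frac{5346}{5119}\right) = 2 \left(\frac{4057}{413} + \frac{5346}{5119}\right) = 2 \cdot \frac{22975681}{2114147} = \frac{45951362}{2114147} \approx 21.735$)
$D O = 9 \cdot \frac{45951362}{2114147} = \frac{413562258}{2114147}$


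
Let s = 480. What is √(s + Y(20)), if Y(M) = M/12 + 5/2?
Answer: √17430/6 ≈ 22.004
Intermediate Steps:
Y(M) = 5/2 + M/12 (Y(M) = M*(1/12) + 5*(½) = M/12 + 5/2 = 5/2 + M/12)
√(s + Y(20)) = √(480 + (5/2 + (1/12)*20)) = √(480 + (5/2 + 5/3)) = √(480 + 25/6) = √(2905/6) = √17430/6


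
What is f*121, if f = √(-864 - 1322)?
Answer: 121*I*√2186 ≈ 5657.3*I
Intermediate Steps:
f = I*√2186 (f = √(-2186) = I*√2186 ≈ 46.755*I)
f*121 = (I*√2186)*121 = 121*I*√2186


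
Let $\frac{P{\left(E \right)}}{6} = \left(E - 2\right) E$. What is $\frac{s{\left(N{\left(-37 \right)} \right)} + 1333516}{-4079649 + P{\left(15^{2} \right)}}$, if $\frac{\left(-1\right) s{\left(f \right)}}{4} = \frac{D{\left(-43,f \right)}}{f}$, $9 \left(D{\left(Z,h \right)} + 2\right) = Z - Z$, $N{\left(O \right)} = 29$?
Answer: $- \frac{38671972}{109579371} \approx -0.35291$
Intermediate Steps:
$D{\left(Z,h \right)} = -2$ ($D{\left(Z,h \right)} = -2 + \frac{Z - Z}{9} = -2 + \frac{1}{9} \cdot 0 = -2 + 0 = -2$)
$P{\left(E \right)} = 6 E \left(-2 + E\right)$ ($P{\left(E \right)} = 6 \left(E - 2\right) E = 6 \left(-2 + E\right) E = 6 E \left(-2 + E\right)$)
$s{\left(f \right)} = \frac{8}{f}$ ($s{\left(f \right)} = - 4 \left(- \frac{2}{f}\right) = \frac{8}{f}$)
$\frac{s{\left(N{\left(-37 \right)} \right)} + 1333516}{-4079649 + P{\left(15^{2} \right)}} = \frac{\frac{8}{29} + 1333516}{-4079649 + 6 \cdot 15^{2} \left(-2 + 15^{2}\right)} = \frac{8 \cdot \frac{1}{29} + 1333516}{-4079649 + 6 \cdot 225 \left(-2 + 225\right)} = \frac{\frac{8}{29} + 1333516}{-4079649 + 6 \cdot 225 \cdot 223} = \frac{38671972}{29 \left(-4079649 + 301050\right)} = \frac{38671972}{29 \left(-3778599\right)} = \frac{38671972}{29} \left(- \frac{1}{3778599}\right) = - \frac{38671972}{109579371}$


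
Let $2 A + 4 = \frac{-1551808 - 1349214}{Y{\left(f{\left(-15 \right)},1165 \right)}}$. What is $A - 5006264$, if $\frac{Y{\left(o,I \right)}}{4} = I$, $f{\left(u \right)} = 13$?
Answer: $- \frac{23330650071}{4660} \approx -5.0066 \cdot 10^{6}$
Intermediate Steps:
$Y{\left(o,I \right)} = 4 I$
$A = - \frac{1459831}{4660}$ ($A = -2 + \frac{\left(-1551808 - 1349214\right) \frac{1}{4 \cdot 1165}}{2} = -2 + \frac{\left(-1551808 - 1349214\right) \frac{1}{4660}}{2} = -2 + \frac{\left(-2901022\right) \frac{1}{4660}}{2} = -2 + \frac{1}{2} \left(- \frac{1450511}{2330}\right) = -2 - \frac{1450511}{4660} = - \frac{1459831}{4660} \approx -313.27$)
$A - 5006264 = - \frac{1459831}{4660} - 5006264 = - \frac{23330650071}{4660}$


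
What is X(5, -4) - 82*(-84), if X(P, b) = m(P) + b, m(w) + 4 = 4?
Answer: 6884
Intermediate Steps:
m(w) = 0 (m(w) = -4 + 4 = 0)
X(P, b) = b (X(P, b) = 0 + b = b)
X(5, -4) - 82*(-84) = -4 - 82*(-84) = -4 + 6888 = 6884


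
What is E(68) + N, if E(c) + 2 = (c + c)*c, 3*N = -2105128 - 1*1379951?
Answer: -1152447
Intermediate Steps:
N = -1161693 (N = (-2105128 - 1*1379951)/3 = (-2105128 - 1379951)/3 = (⅓)*(-3485079) = -1161693)
E(c) = -2 + 2*c² (E(c) = -2 + (c + c)*c = -2 + (2*c)*c = -2 + 2*c²)
E(68) + N = (-2 + 2*68²) - 1161693 = (-2 + 2*4624) - 1161693 = (-2 + 9248) - 1161693 = 9246 - 1161693 = -1152447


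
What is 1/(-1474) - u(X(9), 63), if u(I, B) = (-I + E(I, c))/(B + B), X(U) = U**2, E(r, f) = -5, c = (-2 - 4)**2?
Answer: 63319/92862 ≈ 0.68186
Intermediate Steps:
c = 36 (c = (-6)**2 = 36)
u(I, B) = (-5 - I)/(2*B) (u(I, B) = (-I - 5)/(B + B) = (-5 - I)/((2*B)) = (-5 - I)*(1/(2*B)) = (-5 - I)/(2*B))
1/(-1474) - u(X(9), 63) = 1/(-1474) - (-5 - 1*9**2)/(2*63) = -1/1474 - (-5 - 1*81)/(2*63) = -1/1474 - (-5 - 81)/(2*63) = -1/1474 - (-86)/(2*63) = -1/1474 - 1*(-43/63) = -1/1474 + 43/63 = 63319/92862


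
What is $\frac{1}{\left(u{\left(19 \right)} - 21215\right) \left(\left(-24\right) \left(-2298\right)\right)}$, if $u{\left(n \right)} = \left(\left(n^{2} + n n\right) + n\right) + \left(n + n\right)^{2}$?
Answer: $- \frac{1}{1049542560} \approx -9.528 \cdot 10^{-10}$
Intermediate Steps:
$u{\left(n \right)} = n + 6 n^{2}$ ($u{\left(n \right)} = \left(\left(n^{2} + n^{2}\right) + n\right) + \left(2 n\right)^{2} = \left(2 n^{2} + n\right) + 4 n^{2} = \left(n + 2 n^{2}\right) + 4 n^{2} = n + 6 n^{2}$)
$\frac{1}{\left(u{\left(19 \right)} - 21215\right) \left(\left(-24\right) \left(-2298\right)\right)} = \frac{1}{\left(19 \left(1 + 6 \cdot 19\right) - 21215\right) \left(\left(-24\right) \left(-2298\right)\right)} = \frac{1}{\left(19 \left(1 + 114\right) - 21215\right) 55152} = \frac{1}{19 \cdot 115 - 21215} \cdot \frac{1}{55152} = \frac{1}{2185 - 21215} \cdot \frac{1}{55152} = \frac{1}{-19030} \cdot \frac{1}{55152} = \left(- \frac{1}{19030}\right) \frac{1}{55152} = - \frac{1}{1049542560}$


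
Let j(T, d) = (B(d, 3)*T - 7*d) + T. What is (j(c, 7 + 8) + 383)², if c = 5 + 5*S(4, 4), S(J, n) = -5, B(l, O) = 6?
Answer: 19044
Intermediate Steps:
c = -20 (c = 5 + 5*(-5) = 5 - 25 = -20)
j(T, d) = -7*d + 7*T (j(T, d) = (6*T - 7*d) + T = (-7*d + 6*T) + T = -7*d + 7*T)
(j(c, 7 + 8) + 383)² = ((-7*(7 + 8) + 7*(-20)) + 383)² = ((-7*15 - 140) + 383)² = ((-105 - 140) + 383)² = (-245 + 383)² = 138² = 19044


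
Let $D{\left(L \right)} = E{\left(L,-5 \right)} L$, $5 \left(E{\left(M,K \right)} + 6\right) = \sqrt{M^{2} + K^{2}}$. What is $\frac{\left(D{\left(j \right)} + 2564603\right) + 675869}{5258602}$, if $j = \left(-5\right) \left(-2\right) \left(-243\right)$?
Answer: $\frac{1627526}{2629301} - \frac{1215 \sqrt{236197}}{2629301} \approx 0.39441$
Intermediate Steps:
$j = -2430$ ($j = 10 \left(-243\right) = -2430$)
$E{\left(M,K \right)} = -6 + \frac{\sqrt{K^{2} + M^{2}}}{5}$ ($E{\left(M,K \right)} = -6 + \frac{\sqrt{M^{2} + K^{2}}}{5} = -6 + \frac{\sqrt{K^{2} + M^{2}}}{5}$)
$D{\left(L \right)} = L \left(-6 + \frac{\sqrt{25 + L^{2}}}{5}\right)$ ($D{\left(L \right)} = \left(-6 + \frac{\sqrt{\left(-5\right)^{2} + L^{2}}}{5}\right) L = \left(-6 + \frac{\sqrt{25 + L^{2}}}{5}\right) L = L \left(-6 + \frac{\sqrt{25 + L^{2}}}{5}\right)$)
$\frac{\left(D{\left(j \right)} + 2564603\right) + 675869}{5258602} = \frac{\left(\frac{1}{5} \left(-2430\right) \left(-30 + \sqrt{25 + \left(-2430\right)^{2}}\right) + 2564603\right) + 675869}{5258602} = \left(\left(\frac{1}{5} \left(-2430\right) \left(-30 + \sqrt{25 + 5904900}\right) + 2564603\right) + 675869\right) \frac{1}{5258602} = \left(\left(\frac{1}{5} \left(-2430\right) \left(-30 + \sqrt{5904925}\right) + 2564603\right) + 675869\right) \frac{1}{5258602} = \left(\left(\frac{1}{5} \left(-2430\right) \left(-30 + 5 \sqrt{236197}\right) + 2564603\right) + 675869\right) \frac{1}{5258602} = \left(\left(\left(14580 - 2430 \sqrt{236197}\right) + 2564603\right) + 675869\right) \frac{1}{5258602} = \left(\left(2579183 - 2430 \sqrt{236197}\right) + 675869\right) \frac{1}{5258602} = \left(3255052 - 2430 \sqrt{236197}\right) \frac{1}{5258602} = \frac{1627526}{2629301} - \frac{1215 \sqrt{236197}}{2629301}$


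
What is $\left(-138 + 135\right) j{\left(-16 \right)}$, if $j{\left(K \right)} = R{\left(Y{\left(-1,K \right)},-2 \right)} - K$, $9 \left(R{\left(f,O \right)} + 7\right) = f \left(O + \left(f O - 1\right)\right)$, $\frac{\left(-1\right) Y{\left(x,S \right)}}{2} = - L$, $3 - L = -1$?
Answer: $\frac{71}{3} \approx 23.667$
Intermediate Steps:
$L = 4$ ($L = 3 - -1 = 3 + 1 = 4$)
$Y{\left(x,S \right)} = 8$ ($Y{\left(x,S \right)} = - 2 \left(\left(-1\right) 4\right) = \left(-2\right) \left(-4\right) = 8$)
$R{\left(f,O \right)} = -7 + \frac{f \left(-1 + O + O f\right)}{9}$ ($R{\left(f,O \right)} = -7 + \frac{f \left(O + \left(f O - 1\right)\right)}{9} = -7 + \frac{f \left(O + \left(O f - 1\right)\right)}{9} = -7 + \frac{f \left(O + \left(-1 + O f\right)\right)}{9} = -7 + \frac{f \left(-1 + O + O f\right)}{9}$)
$j{\left(K \right)} = - \frac{215}{9} - K$ ($j{\left(K \right)} = \left(-7 - \frac{8}{9} + \frac{1}{9} \left(-2\right) 8 + \frac{1}{9} \left(-2\right) 8^{2}\right) - K = \left(-7 - \frac{8}{9} - \frac{16}{9} + \frac{1}{9} \left(-2\right) 64\right) - K = \left(-7 - \frac{8}{9} - \frac{16}{9} - \frac{128}{9}\right) - K = - \frac{215}{9} - K$)
$\left(-138 + 135\right) j{\left(-16 \right)} = \left(-138 + 135\right) \left(- \frac{215}{9} - -16\right) = - 3 \left(- \frac{215}{9} + 16\right) = \left(-3\right) \left(- \frac{71}{9}\right) = \frac{71}{3}$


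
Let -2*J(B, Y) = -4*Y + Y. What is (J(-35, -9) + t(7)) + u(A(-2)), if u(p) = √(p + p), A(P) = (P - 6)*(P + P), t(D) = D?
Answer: 3/2 ≈ 1.5000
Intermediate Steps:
J(B, Y) = 3*Y/2 (J(B, Y) = -(-4*Y + Y)/2 = -(-3)*Y/2 = 3*Y/2)
A(P) = 2*P*(-6 + P) (A(P) = (-6 + P)*(2*P) = 2*P*(-6 + P))
u(p) = √2*√p (u(p) = √(2*p) = √2*√p)
(J(-35, -9) + t(7)) + u(A(-2)) = ((3/2)*(-9) + 7) + √2*√(2*(-2)*(-6 - 2)) = (-27/2 + 7) + √2*√(2*(-2)*(-8)) = -13/2 + √2*√32 = -13/2 + √2*(4*√2) = -13/2 + 8 = 3/2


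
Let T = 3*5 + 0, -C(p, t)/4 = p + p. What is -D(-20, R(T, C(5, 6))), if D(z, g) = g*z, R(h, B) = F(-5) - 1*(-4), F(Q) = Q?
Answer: -20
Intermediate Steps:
C(p, t) = -8*p (C(p, t) = -4*(p + p) = -8*p)
T = 15 (T = 15 + 0 = 15)
R(h, B) = -1 (R(h, B) = -5 - 1*(-4) = -5 + 4 = -1)
-D(-20, R(T, C(5, 6))) = -(-1)*(-20) = -1*20 = -20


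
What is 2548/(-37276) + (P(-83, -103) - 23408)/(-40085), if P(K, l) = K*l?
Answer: 112936876/373552115 ≈ 0.30233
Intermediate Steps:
2548/(-37276) + (P(-83, -103) - 23408)/(-40085) = 2548/(-37276) + (-83*(-103) - 23408)/(-40085) = 2548*(-1/37276) + (8549 - 23408)*(-1/40085) = -637/9319 - 14859*(-1/40085) = -637/9319 + 14859/40085 = 112936876/373552115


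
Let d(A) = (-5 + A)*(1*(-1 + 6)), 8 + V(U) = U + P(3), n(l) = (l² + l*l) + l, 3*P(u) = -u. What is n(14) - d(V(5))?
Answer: 451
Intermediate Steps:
P(u) = -u/3 (P(u) = (-u)/3 = -u/3)
n(l) = l + 2*l² (n(l) = (l² + l²) + l = 2*l² + l = l + 2*l²)
V(U) = -9 + U (V(U) = -8 + (U - ⅓*3) = -8 + (U - 1) = -8 + (-1 + U) = -9 + U)
d(A) = -25 + 5*A (d(A) = (-5 + A)*(1*5) = (-5 + A)*5 = -25 + 5*A)
n(14) - d(V(5)) = 14*(1 + 2*14) - (-25 + 5*(-9 + 5)) = 14*(1 + 28) - (-25 + 5*(-4)) = 14*29 - (-25 - 20) = 406 - 1*(-45) = 406 + 45 = 451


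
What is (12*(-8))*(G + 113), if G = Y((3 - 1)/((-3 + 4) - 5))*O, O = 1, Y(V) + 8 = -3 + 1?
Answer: -9888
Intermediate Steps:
Y(V) = -10 (Y(V) = -8 + (-3 + 1) = -8 - 2 = -10)
G = -10 (G = -10*1 = -10)
(12*(-8))*(G + 113) = (12*(-8))*(-10 + 113) = -96*103 = -9888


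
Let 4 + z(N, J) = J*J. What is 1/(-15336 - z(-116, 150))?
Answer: -1/37832 ≈ -2.6433e-5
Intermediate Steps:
z(N, J) = -4 + J² (z(N, J) = -4 + J*J = -4 + J²)
1/(-15336 - z(-116, 150)) = 1/(-15336 - (-4 + 150²)) = 1/(-15336 - (-4 + 22500)) = 1/(-15336 - 1*22496) = 1/(-15336 - 22496) = 1/(-37832) = -1/37832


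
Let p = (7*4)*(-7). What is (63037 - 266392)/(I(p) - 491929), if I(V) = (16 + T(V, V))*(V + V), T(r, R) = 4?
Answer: 203355/499769 ≈ 0.40690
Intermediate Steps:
p = -196 (p = 28*(-7) = -196)
I(V) = 40*V (I(V) = (16 + 4)*(V + V) = 20*(2*V) = 40*V)
(63037 - 266392)/(I(p) - 491929) = (63037 - 266392)/(40*(-196) - 491929) = -203355/(-7840 - 491929) = -203355/(-499769) = -203355*(-1/499769) = 203355/499769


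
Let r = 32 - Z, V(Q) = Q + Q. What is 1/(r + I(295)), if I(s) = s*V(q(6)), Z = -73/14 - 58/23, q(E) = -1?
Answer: -322/177185 ≈ -0.0018173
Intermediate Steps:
V(Q) = 2*Q
Z = -2491/322 (Z = -73*1/14 - 58*1/23 = -73/14 - 58/23 = -2491/322 ≈ -7.7360)
r = 12795/322 (r = 32 - 1*(-2491/322) = 32 + 2491/322 = 12795/322 ≈ 39.736)
I(s) = -2*s (I(s) = s*(2*(-1)) = s*(-2) = -2*s)
1/(r + I(295)) = 1/(12795/322 - 2*295) = 1/(12795/322 - 590) = 1/(-177185/322) = -322/177185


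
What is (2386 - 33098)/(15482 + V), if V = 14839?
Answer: -30712/30321 ≈ -1.0129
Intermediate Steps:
(2386 - 33098)/(15482 + V) = (2386 - 33098)/(15482 + 14839) = -30712/30321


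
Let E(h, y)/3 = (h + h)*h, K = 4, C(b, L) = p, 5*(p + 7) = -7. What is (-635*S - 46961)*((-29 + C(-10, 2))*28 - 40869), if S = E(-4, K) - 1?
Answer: 22485107166/5 ≈ 4.4970e+9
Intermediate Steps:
p = -42/5 (p = -7 + (⅕)*(-7) = -7 - 7/5 = -42/5 ≈ -8.4000)
C(b, L) = -42/5
E(h, y) = 6*h² (E(h, y) = 3*((h + h)*h) = 3*((2*h)*h) = 3*(2*h²) = 6*h²)
S = 95 (S = 6*(-4)² - 1 = 6*16 - 1 = 96 - 1 = 95)
(-635*S - 46961)*((-29 + C(-10, 2))*28 - 40869) = (-635*95 - 46961)*((-29 - 42/5)*28 - 40869) = (-60325 - 46961)*(-187/5*28 - 40869) = -107286*(-5236/5 - 40869) = -107286*(-209581/5) = 22485107166/5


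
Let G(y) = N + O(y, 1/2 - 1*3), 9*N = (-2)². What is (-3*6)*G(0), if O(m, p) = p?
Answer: 37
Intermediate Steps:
N = 4/9 (N = (⅑)*(-2)² = (⅑)*4 = 4/9 ≈ 0.44444)
G(y) = -37/18 (G(y) = 4/9 + (1/2 - 1*3) = 4/9 + (½ - 3) = 4/9 - 5/2 = -37/18)
(-3*6)*G(0) = -3*6*(-37/18) = -18*(-37/18) = 37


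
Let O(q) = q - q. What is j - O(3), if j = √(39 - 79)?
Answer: 2*I*√10 ≈ 6.3246*I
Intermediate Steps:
O(q) = 0
j = 2*I*√10 (j = √(-40) = 2*I*√10 ≈ 6.3246*I)
j - O(3) = 2*I*√10 - 1*0 = 2*I*√10 + 0 = 2*I*√10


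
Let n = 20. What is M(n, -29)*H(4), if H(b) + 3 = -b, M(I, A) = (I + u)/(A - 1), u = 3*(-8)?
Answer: -14/15 ≈ -0.93333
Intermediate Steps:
u = -24
M(I, A) = (-24 + I)/(-1 + A) (M(I, A) = (I - 24)/(A - 1) = (-24 + I)/(-1 + A))
H(b) = -3 - b
M(n, -29)*H(4) = ((-24 + 20)/(-1 - 29))*(-3 - 1*4) = (-4/(-30))*(-3 - 4) = -1/30*(-4)*(-7) = (2/15)*(-7) = -14/15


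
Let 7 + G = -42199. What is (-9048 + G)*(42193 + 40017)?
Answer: -4213591340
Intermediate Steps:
G = -42206 (G = -7 - 42199 = -42206)
(-9048 + G)*(42193 + 40017) = (-9048 - 42206)*(42193 + 40017) = -51254*82210 = -4213591340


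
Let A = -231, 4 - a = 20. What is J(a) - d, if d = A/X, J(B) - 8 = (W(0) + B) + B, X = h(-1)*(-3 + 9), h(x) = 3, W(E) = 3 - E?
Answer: -49/6 ≈ -8.1667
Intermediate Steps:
a = -16 (a = 4 - 1*20 = 4 - 20 = -16)
X = 18 (X = 3*(-3 + 9) = 3*6 = 18)
J(B) = 11 + 2*B (J(B) = 8 + (((3 - 1*0) + B) + B) = 8 + (((3 + 0) + B) + B) = 8 + ((3 + B) + B) = 8 + (3 + 2*B) = 11 + 2*B)
d = -77/6 (d = -231/18 = -231*1/18 = -77/6 ≈ -12.833)
J(a) - d = (11 + 2*(-16)) - 1*(-77/6) = (11 - 32) + 77/6 = -21 + 77/6 = -49/6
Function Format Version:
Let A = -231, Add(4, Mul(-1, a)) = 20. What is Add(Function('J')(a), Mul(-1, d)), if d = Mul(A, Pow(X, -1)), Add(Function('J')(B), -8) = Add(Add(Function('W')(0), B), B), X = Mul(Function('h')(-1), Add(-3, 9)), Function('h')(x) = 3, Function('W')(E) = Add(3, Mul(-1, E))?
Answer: Rational(-49, 6) ≈ -8.1667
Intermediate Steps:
a = -16 (a = Add(4, Mul(-1, 20)) = Add(4, -20) = -16)
X = 18 (X = Mul(3, Add(-3, 9)) = Mul(3, 6) = 18)
Function('J')(B) = Add(11, Mul(2, B)) (Function('J')(B) = Add(8, Add(Add(Add(3, Mul(-1, 0)), B), B)) = Add(8, Add(Add(Add(3, 0), B), B)) = Add(8, Add(Add(3, B), B)) = Add(8, Add(3, Mul(2, B))) = Add(11, Mul(2, B)))
d = Rational(-77, 6) (d = Mul(-231, Pow(18, -1)) = Mul(-231, Rational(1, 18)) = Rational(-77, 6) ≈ -12.833)
Add(Function('J')(a), Mul(-1, d)) = Add(Add(11, Mul(2, -16)), Mul(-1, Rational(-77, 6))) = Add(Add(11, -32), Rational(77, 6)) = Add(-21, Rational(77, 6)) = Rational(-49, 6)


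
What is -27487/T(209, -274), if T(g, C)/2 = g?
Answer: -27487/418 ≈ -65.758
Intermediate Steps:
T(g, C) = 2*g
-27487/T(209, -274) = -27487/(2*209) = -27487/418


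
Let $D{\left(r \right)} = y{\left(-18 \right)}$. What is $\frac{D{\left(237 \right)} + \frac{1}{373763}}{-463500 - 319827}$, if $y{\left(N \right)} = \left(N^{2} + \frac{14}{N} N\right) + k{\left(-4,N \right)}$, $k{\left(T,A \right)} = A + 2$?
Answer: $- \frac{40117229}{97592883167} \approx -0.00041107$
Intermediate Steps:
$k{\left(T,A \right)} = 2 + A$
$y{\left(N \right)} = 16 + N + N^{2}$ ($y{\left(N \right)} = \left(N^{2} + \frac{14}{N} N\right) + \left(2 + N\right) = \left(N^{2} + 14\right) + \left(2 + N\right) = \left(14 + N^{2}\right) + \left(2 + N\right) = 16 + N + N^{2}$)
$D{\left(r \right)} = 322$ ($D{\left(r \right)} = 16 - 18 + \left(-18\right)^{2} = 16 - 18 + 324 = 322$)
$\frac{D{\left(237 \right)} + \frac{1}{373763}}{-463500 - 319827} = \frac{322 + \frac{1}{373763}}{-463500 - 319827} = \frac{322 + \frac{1}{373763}}{-783327} = \frac{120351687}{373763} \left(- \frac{1}{783327}\right) = - \frac{40117229}{97592883167}$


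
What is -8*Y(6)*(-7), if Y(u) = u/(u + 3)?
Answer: 112/3 ≈ 37.333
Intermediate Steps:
Y(u) = u/(3 + u)
-8*Y(6)*(-7) = -48/(3 + 6)*(-7) = -48/9*(-7) = -8*⅔*(-7) = -16/3*(-7) = 112/3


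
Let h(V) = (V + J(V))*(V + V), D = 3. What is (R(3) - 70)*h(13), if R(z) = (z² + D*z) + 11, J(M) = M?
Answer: -27716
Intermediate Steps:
R(z) = 11 + z² + 3*z (R(z) = (z² + 3*z) + 11 = 11 + z² + 3*z)
h(V) = 4*V² (h(V) = (V + V)*(V + V) = (2*V)*(2*V) = 4*V²)
(R(3) - 70)*h(13) = ((11 + 3² + 3*3) - 70)*(4*13²) = ((11 + 9 + 9) - 70)*(4*169) = (29 - 70)*676 = -41*676 = -27716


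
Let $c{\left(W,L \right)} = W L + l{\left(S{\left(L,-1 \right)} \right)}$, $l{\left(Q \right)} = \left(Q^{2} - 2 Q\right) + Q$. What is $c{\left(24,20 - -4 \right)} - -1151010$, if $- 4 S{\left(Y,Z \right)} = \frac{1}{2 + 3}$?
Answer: $\frac{460634421}{400} \approx 1.1516 \cdot 10^{6}$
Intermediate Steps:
$S{\left(Y,Z \right)} = - \frac{1}{20}$ ($S{\left(Y,Z \right)} = - \frac{1}{4 \left(2 + 3\right)} = - \frac{1}{4 \cdot 5} = \left(- \frac{1}{4}\right) \frac{1}{5} = - \frac{1}{20}$)
$l{\left(Q \right)} = Q^{2} - Q$
$c{\left(W,L \right)} = \frac{21}{400} + L W$ ($c{\left(W,L \right)} = W L - \frac{-1 - \frac{1}{20}}{20} = L W - - \frac{21}{400} = L W + \frac{21}{400} = \frac{21}{400} + L W$)
$c{\left(24,20 - -4 \right)} - -1151010 = \left(\frac{21}{400} + \left(20 - -4\right) 24\right) - -1151010 = \left(\frac{21}{400} + \left(20 + 4\right) 24\right) + 1151010 = \left(\frac{21}{400} + 24 \cdot 24\right) + 1151010 = \left(\frac{21}{400} + 576\right) + 1151010 = \frac{230421}{400} + 1151010 = \frac{460634421}{400}$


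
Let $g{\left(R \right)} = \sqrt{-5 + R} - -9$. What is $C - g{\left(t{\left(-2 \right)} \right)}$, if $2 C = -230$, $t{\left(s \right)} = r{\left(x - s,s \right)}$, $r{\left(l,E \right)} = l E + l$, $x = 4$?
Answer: $-124 - i \sqrt{11} \approx -124.0 - 3.3166 i$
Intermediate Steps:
$r{\left(l,E \right)} = l + E l$ ($r{\left(l,E \right)} = E l + l = l + E l$)
$t{\left(s \right)} = \left(1 + s\right) \left(4 - s\right)$ ($t{\left(s \right)} = \left(4 - s\right) \left(1 + s\right) = \left(1 + s\right) \left(4 - s\right)$)
$C = -115$ ($C = \frac{1}{2} \left(-230\right) = -115$)
$g{\left(R \right)} = 9 + \sqrt{-5 + R}$ ($g{\left(R \right)} = \sqrt{-5 + R} + 9 = 9 + \sqrt{-5 + R}$)
$C - g{\left(t{\left(-2 \right)} \right)} = -115 - \left(9 + \sqrt{-5 - \left(1 - 2\right) \left(-4 - 2\right)}\right) = -115 - \left(9 + \sqrt{-5 - \left(-1\right) \left(-6\right)}\right) = -115 - \left(9 + \sqrt{-5 - 6}\right) = -115 - \left(9 + \sqrt{-11}\right) = -115 - \left(9 + i \sqrt{11}\right) = -124 - i \sqrt{11}$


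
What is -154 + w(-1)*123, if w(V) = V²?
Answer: -31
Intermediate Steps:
-154 + w(-1)*123 = -154 + (-1)²*123 = -154 + 1*123 = -154 + 123 = -31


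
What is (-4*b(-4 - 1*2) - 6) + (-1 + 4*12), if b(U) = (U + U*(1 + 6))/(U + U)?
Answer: 25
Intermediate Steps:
b(U) = 4 (b(U) = (U + U*7)/((2*U)) = (U + 7*U)*(1/(2*U)) = (8*U)*(1/(2*U)) = 4)
(-4*b(-4 - 1*2) - 6) + (-1 + 4*12) = (-4*4 - 6) + (-1 + 4*12) = (-16 - 6) + (-1 + 48) = -22 + 47 = 25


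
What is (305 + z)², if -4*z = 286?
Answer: 218089/4 ≈ 54522.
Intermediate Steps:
z = -143/2 (z = -¼*286 = -143/2 ≈ -71.500)
(305 + z)² = (305 - 143/2)² = (467/2)² = 218089/4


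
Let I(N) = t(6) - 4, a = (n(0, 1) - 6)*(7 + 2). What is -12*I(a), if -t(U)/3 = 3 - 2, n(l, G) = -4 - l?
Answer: 84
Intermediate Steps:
t(U) = -3 (t(U) = -3*(3 - 2) = -3*1 = -3)
a = -90 (a = ((-4 - 1*0) - 6)*(7 + 2) = ((-4 + 0) - 6)*9 = (-4 - 6)*9 = -10*9 = -90)
I(N) = -7 (I(N) = -3 - 4 = -7)
-12*I(a) = -12*(-7) = 84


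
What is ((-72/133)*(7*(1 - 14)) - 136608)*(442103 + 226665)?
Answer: -1735196153088/19 ≈ -9.1326e+10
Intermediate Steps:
((-72/133)*(7*(1 - 14)) - 136608)*(442103 + 226665) = ((-72*1/133)*(7*(-13)) - 136608)*668768 = (-72/133*(-91) - 136608)*668768 = (936/19 - 136608)*668768 = -2594616/19*668768 = -1735196153088/19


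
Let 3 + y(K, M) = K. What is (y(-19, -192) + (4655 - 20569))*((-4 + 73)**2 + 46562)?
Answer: -817883328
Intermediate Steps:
y(K, M) = -3 + K
(y(-19, -192) + (4655 - 20569))*((-4 + 73)**2 + 46562) = ((-3 - 19) + (4655 - 20569))*((-4 + 73)**2 + 46562) = (-22 - 15914)*(69**2 + 46562) = -15936*(4761 + 46562) = -15936*51323 = -817883328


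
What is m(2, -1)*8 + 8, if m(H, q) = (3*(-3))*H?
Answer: -136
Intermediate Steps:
m(H, q) = -9*H
m(2, -1)*8 + 8 = -9*2*8 + 8 = -18*8 + 8 = -144 + 8 = -136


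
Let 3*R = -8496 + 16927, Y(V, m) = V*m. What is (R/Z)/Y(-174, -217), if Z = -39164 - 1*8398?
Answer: -8431/5387537988 ≈ -1.5649e-6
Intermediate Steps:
R = 8431/3 (R = (-8496 + 16927)/3 = (⅓)*8431 = 8431/3 ≈ 2810.3)
Z = -47562 (Z = -39164 - 8398 = -47562)
(R/Z)/Y(-174, -217) = ((8431/3)/(-47562))/((-174*(-217))) = ((8431/3)*(-1/47562))/37758 = -8431/142686*1/37758 = -8431/5387537988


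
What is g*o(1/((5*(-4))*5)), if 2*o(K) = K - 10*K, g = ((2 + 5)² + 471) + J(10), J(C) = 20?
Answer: 243/10 ≈ 24.300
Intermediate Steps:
g = 540 (g = ((2 + 5)² + 471) + 20 = (7² + 471) + 20 = (49 + 471) + 20 = 520 + 20 = 540)
o(K) = -9*K/2 (o(K) = (K - 10*K)/2 = (-9*K)/2 = -9*K/2)
g*o(1/((5*(-4))*5)) = 540*(-9/(2*((5*(-4))*5))) = 540*(-9/(2*((-20*5)))) = 540*(-9/2/(-100)) = 540*(-9/2*(-1/100)) = 540*(9/200) = 243/10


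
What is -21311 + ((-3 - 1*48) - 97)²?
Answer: 593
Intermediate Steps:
-21311 + ((-3 - 1*48) - 97)² = -21311 + ((-3 - 48) - 97)² = -21311 + (-51 - 97)² = -21311 + (-148)² = -21311 + 21904 = 593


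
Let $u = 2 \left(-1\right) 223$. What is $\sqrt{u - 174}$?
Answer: $2 i \sqrt{155} \approx 24.9 i$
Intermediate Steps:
$u = -446$ ($u = \left(-2\right) 223 = -446$)
$\sqrt{u - 174} = \sqrt{-446 - 174} = \sqrt{-620} = 2 i \sqrt{155}$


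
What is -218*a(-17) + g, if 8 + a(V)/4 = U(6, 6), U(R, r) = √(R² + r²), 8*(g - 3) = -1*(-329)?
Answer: 56161/8 - 5232*√2 ≈ -379.04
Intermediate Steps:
g = 353/8 (g = 3 + (-1*(-329))/8 = 3 + (⅛)*329 = 3 + 329/8 = 353/8 ≈ 44.125)
a(V) = -32 + 24*√2 (a(V) = -32 + 4*√(6² + 6²) = -32 + 4*√(36 + 36) = -32 + 4*√72 = -32 + 4*(6*√2) = -32 + 24*√2)
-218*a(-17) + g = -218*(-32 + 24*√2) + 353/8 = (6976 - 5232*√2) + 353/8 = 56161/8 - 5232*√2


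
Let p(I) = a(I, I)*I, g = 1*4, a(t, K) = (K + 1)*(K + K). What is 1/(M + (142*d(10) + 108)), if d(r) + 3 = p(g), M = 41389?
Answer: 1/63791 ≈ 1.5676e-5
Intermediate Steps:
a(t, K) = 2*K*(1 + K) (a(t, K) = (1 + K)*(2*K) = 2*K*(1 + K))
g = 4
p(I) = 2*I²*(1 + I) (p(I) = (2*I*(1 + I))*I = 2*I²*(1 + I))
d(r) = 157 (d(r) = -3 + 2*4²*(1 + 4) = -3 + 2*16*5 = -3 + 160 = 157)
1/(M + (142*d(10) + 108)) = 1/(41389 + (142*157 + 108)) = 1/(41389 + (22294 + 108)) = 1/(41389 + 22402) = 1/63791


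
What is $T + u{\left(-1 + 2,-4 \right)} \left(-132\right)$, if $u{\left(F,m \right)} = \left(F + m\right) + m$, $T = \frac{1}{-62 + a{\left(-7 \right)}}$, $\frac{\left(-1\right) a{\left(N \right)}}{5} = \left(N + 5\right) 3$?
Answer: $\frac{29567}{32} \approx 923.97$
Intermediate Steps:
$a{\left(N \right)} = -75 - 15 N$ ($a{\left(N \right)} = - 5 \left(N + 5\right) 3 = - 5 \left(5 + N\right) 3 = - 5 \left(15 + 3 N\right) = -75 - 15 N$)
$T = - \frac{1}{32}$ ($T = \frac{1}{-62 - -30} = \frac{1}{-62 + \left(-75 + 105\right)} = \frac{1}{-62 + 30} = \frac{1}{-32} = - \frac{1}{32} \approx -0.03125$)
$u{\left(F,m \right)} = F + 2 m$
$T + u{\left(-1 + 2,-4 \right)} \left(-132\right) = - \frac{1}{32} + \left(\left(-1 + 2\right) + 2 \left(-4\right)\right) \left(-132\right) = - \frac{1}{32} + \left(1 - 8\right) \left(-132\right) = - \frac{1}{32} - -924 = - \frac{1}{32} + 924 = \frac{29567}{32}$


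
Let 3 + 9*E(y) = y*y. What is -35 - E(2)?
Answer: -316/9 ≈ -35.111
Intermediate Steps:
E(y) = -⅓ + y²/9 (E(y) = -⅓ + (y*y)/9 = -⅓ + y²/9)
-35 - E(2) = -35 - (-⅓ + (⅑)*2²) = -35 - (-⅓ + (⅑)*4) = -35 - (-⅓ + 4/9) = -35 - 1*⅑ = -35 - ⅑ = -316/9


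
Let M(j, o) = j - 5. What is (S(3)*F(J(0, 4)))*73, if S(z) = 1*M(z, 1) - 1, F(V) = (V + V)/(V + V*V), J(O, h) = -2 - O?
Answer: 438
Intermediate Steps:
M(j, o) = -5 + j
F(V) = 2*V/(V + V²) (F(V) = (2*V)/(V + V²) = 2*V/(V + V²))
S(z) = -6 + z (S(z) = 1*(-5 + z) - 1 = (-5 + z) - 1 = -6 + z)
(S(3)*F(J(0, 4)))*73 = ((-6 + 3)*(2/(1 + (-2 - 1*0))))*73 = -6/(1 + (-2 + 0))*73 = -6/(1 - 2)*73 = -6/(-1)*73 = -6*(-1)*73 = -3*(-2)*73 = 6*73 = 438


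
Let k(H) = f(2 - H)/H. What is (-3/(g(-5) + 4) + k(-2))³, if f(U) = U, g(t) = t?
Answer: 1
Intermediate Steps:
k(H) = (2 - H)/H
(-3/(g(-5) + 4) + k(-2))³ = (-3/(-5 + 4) + (2 - 1*(-2))/(-2))³ = (-3/(-1) - (2 + 2)/2)³ = (-1*(-3) - ½*4)³ = (3 - 2)³ = 1³ = 1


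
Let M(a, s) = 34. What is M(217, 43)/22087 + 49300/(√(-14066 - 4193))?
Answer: 34/22087 - 49300*I*√19/589 ≈ 0.0015394 - 364.85*I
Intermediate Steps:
M(217, 43)/22087 + 49300/(√(-14066 - 4193)) = 34/22087 + 49300/(√(-14066 - 4193)) = 34*(1/22087) + 49300/(√(-18259)) = 34/22087 + 49300/((31*I*√19)) = 34/22087 + 49300*(-I*√19/589) = 34/22087 - 49300*I*√19/589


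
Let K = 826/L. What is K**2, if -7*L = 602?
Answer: 170569/1849 ≈ 92.249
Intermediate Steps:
L = -86 (L = -1/7*602 = -86)
K = -413/43 (K = 826/(-86) = 826*(-1/86) = -413/43 ≈ -9.6046)
K**2 = (-413/43)**2 = 170569/1849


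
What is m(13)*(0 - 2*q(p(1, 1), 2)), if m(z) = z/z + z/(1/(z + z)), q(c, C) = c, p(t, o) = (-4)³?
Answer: 43392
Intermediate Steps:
p(t, o) = -64
m(z) = 1 + 2*z² (m(z) = 1 + z/(1/(2*z)) = 1 + z/((1/(2*z))) = 1 + z*(2*z) = 1 + 2*z²)
m(13)*(0 - 2*q(p(1, 1), 2)) = (1 + 2*13²)*(0 - 2*(-64)) = (1 + 2*169)*(0 + 128) = (1 + 338)*128 = 339*128 = 43392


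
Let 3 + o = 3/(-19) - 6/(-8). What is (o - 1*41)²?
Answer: 10883401/5776 ≈ 1884.2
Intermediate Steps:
o = -183/76 (o = -3 + (3/(-19) - 6/(-8)) = -3 + (3*(-1/19) - 6*(-⅛)) = -3 + (-3/19 + ¾) = -3 + 45/76 = -183/76 ≈ -2.4079)
(o - 1*41)² = (-183/76 - 1*41)² = (-183/76 - 41)² = (-3299/76)² = 10883401/5776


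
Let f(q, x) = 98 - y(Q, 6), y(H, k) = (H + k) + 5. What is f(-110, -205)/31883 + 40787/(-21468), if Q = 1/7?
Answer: -9089830903/4791249708 ≈ -1.8972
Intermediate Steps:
Q = ⅐ ≈ 0.14286
y(H, k) = 5 + H + k
f(q, x) = 608/7 (f(q, x) = 98 - (5 + ⅐ + 6) = 98 - 1*78/7 = 98 - 78/7 = 608/7)
f(-110, -205)/31883 + 40787/(-21468) = (608/7)/31883 + 40787/(-21468) = (608/7)*(1/31883) + 40787*(-1/21468) = 608/223181 - 40787/21468 = -9089830903/4791249708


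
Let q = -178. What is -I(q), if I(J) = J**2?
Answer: -31684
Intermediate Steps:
-I(q) = -1*(-178)**2 = -1*31684 = -31684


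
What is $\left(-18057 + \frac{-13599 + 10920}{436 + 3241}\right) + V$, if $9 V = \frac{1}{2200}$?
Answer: $- \frac{1314685702723}{72804600} \approx -18058.0$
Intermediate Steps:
$V = \frac{1}{19800}$ ($V = \frac{1}{9 \cdot 2200} = \frac{1}{9} \cdot \frac{1}{2200} = \frac{1}{19800} \approx 5.0505 \cdot 10^{-5}$)
$\left(-18057 + \frac{-13599 + 10920}{436 + 3241}\right) + V = \left(-18057 + \frac{-13599 + 10920}{436 + 3241}\right) + \frac{1}{19800} = \left(-18057 - \frac{2679}{3677}\right) + \frac{1}{19800} = - \frac{66398268}{3677} + \frac{1}{19800} = - \frac{1314685702723}{72804600}$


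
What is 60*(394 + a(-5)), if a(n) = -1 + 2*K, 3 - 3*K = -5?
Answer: 23900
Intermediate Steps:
K = 8/3 (K = 1 - ⅓*(-5) = 1 + 5/3 = 8/3 ≈ 2.6667)
a(n) = 13/3 (a(n) = -1 + 2*(8/3) = -1 + 16/3 = 13/3)
60*(394 + a(-5)) = 60*(394 + 13/3) = 60*(1195/3) = 23900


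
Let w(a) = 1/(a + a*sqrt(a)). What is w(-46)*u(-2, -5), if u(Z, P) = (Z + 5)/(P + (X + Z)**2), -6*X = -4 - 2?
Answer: 3/8648 - 3*I*sqrt(46)/8648 ≈ 0.0003469 - 0.0023528*I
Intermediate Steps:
X = 1 (X = -(-4 - 2)/6 = -1/6*(-6) = 1)
u(Z, P) = (5 + Z)/(P + (1 + Z)**2) (u(Z, P) = (Z + 5)/(P + (1 + Z)**2) = (5 + Z)/(P + (1 + Z)**2))
w(a) = 1/(a + a**(3/2))
w(-46)*u(-2, -5) = ((5 - 2)/(-5 + (1 - 2)**2))/(-46 + (-46)**(3/2)) = (3/(-5 + (-1)**2))/(-46 - 46*I*sqrt(46)) = (3/(-5 + 1))/(-46 - 46*I*sqrt(46)) = (3/(-4))/(-46 - 46*I*sqrt(46)) = (-1/4*3)/(-46 - 46*I*sqrt(46)) = -3/4/(-46 - 46*I*sqrt(46)) = -3/(4*(-46 - 46*I*sqrt(46)))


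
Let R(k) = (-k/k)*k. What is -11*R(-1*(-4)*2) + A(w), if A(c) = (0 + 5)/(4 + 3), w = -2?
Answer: 621/7 ≈ 88.714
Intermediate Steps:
A(c) = 5/7
R(k) = -k (R(k) = (-1*1)*k = -k)
-11*R(-1*(-4)*2) + A(w) = -(-11)*-1*(-4)*2 + 5/7 = -(-11)*4*2 + 5/7 = -(-11)*8 + 5/7 = -11*(-8) + 5/7 = 88 + 5/7 = 621/7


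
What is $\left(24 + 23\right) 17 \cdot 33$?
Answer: $26367$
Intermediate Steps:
$\left(24 + 23\right) 17 \cdot 33 = 47 \cdot 17 \cdot 33 = 799 \cdot 33 = 26367$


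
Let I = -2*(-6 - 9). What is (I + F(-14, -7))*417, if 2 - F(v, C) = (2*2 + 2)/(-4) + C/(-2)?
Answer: 12510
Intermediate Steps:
F(v, C) = 7/2 + C/2 (F(v, C) = 2 - ((2*2 + 2)/(-4) + C/(-2)) = 2 - ((4 + 2)*(-¼) + C*(-½)) = 2 - (6*(-¼) - C/2) = 2 - (-3/2 - C/2) = 2 + (3/2 + C/2) = 7/2 + C/2)
I = 30 (I = -2*(-15) = 30)
(I + F(-14, -7))*417 = (30 + (7/2 + (½)*(-7)))*417 = (30 + (7/2 - 7/2))*417 = (30 + 0)*417 = 30*417 = 12510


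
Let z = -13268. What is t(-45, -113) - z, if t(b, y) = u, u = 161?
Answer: 13429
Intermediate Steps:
t(b, y) = 161
t(-45, -113) - z = 161 - 1*(-13268) = 161 + 13268 = 13429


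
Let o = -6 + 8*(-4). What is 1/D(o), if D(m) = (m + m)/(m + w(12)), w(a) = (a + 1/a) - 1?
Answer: 17/48 ≈ 0.35417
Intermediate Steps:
o = -38 (o = -6 - 32 = -38)
w(a) = -1 + a + 1/a
D(m) = 2*m/(133/12 + m) (D(m) = (m + m)/(m + (-1 + 12 + 1/12)) = (2*m)/(m + (-1 + 12 + 1/12)) = (2*m)/(m + 133/12) = (2*m)/(133/12 + m) = 2*m/(133/12 + m))
1/D(o) = 1/(24*(-38)/(133 + 12*(-38))) = 1/(24*(-38)/(133 - 456)) = 1/(24*(-38)/(-323)) = 1/(24*(-38)*(-1/323)) = 1/(48/17) = 17/48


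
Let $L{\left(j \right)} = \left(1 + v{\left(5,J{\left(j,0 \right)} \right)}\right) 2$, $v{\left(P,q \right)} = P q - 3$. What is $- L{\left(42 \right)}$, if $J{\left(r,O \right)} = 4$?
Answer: $-36$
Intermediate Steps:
$v{\left(P,q \right)} = -3 + P q$
$L{\left(j \right)} = 36$ ($L{\left(j \right)} = \left(1 + \left(-3 + 5 \cdot 4\right)\right) 2 = \left(1 + \left(-3 + 20\right)\right) 2 = \left(1 + 17\right) 2 = 18 \cdot 2 = 36$)
$- L{\left(42 \right)} = \left(-1\right) 36 = -36$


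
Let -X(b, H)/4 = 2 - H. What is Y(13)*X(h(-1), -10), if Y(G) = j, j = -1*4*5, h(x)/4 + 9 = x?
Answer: 960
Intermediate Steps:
h(x) = -36 + 4*x
X(b, H) = -8 + 4*H (X(b, H) = -4*(2 - H) = -8 + 4*H)
j = -20 (j = -4*5 = -20)
Y(G) = -20
Y(13)*X(h(-1), -10) = -20*(-8 + 4*(-10)) = -20*(-8 - 40) = -20*(-48) = 960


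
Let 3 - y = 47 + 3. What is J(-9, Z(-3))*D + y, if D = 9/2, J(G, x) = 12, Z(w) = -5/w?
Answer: 7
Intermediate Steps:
y = -47 (y = 3 - (47 + 3) = 3 - 1*50 = 3 - 50 = -47)
D = 9/2 (D = 9*(½) = 9/2 ≈ 4.5000)
J(-9, Z(-3))*D + y = 12*(9/2) - 47 = 54 - 47 = 7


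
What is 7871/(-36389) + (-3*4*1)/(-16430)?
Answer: -64441931/298935635 ≈ -0.21557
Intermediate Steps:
7871/(-36389) + (-3*4*1)/(-16430) = 7871*(-1/36389) - 12*1*(-1/16430) = -7871/36389 - 12*(-1/16430) = -7871/36389 + 6/8215 = -64441931/298935635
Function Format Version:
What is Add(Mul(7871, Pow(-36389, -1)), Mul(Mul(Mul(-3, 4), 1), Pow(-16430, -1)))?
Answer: Rational(-64441931, 298935635) ≈ -0.21557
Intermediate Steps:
Add(Mul(7871, Pow(-36389, -1)), Mul(Mul(Mul(-3, 4), 1), Pow(-16430, -1))) = Add(Mul(7871, Rational(-1, 36389)), Mul(Mul(-12, 1), Rational(-1, 16430))) = Add(Rational(-7871, 36389), Mul(-12, Rational(-1, 16430))) = Add(Rational(-7871, 36389), Rational(6, 8215)) = Rational(-64441931, 298935635)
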